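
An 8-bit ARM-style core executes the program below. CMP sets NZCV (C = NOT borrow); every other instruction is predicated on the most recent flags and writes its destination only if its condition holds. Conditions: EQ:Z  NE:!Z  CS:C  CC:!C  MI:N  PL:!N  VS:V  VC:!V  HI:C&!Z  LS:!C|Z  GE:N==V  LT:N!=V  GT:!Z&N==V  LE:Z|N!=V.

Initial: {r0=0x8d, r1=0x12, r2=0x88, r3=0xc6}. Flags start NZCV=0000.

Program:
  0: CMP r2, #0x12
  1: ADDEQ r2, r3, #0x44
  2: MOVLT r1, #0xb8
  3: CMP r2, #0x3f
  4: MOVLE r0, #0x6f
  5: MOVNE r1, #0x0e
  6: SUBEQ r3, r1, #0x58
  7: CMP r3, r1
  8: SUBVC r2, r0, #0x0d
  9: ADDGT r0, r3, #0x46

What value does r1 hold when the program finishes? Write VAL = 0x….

[0] flags=0011 → (cmp)
[1] flags=0011 EQ?F → skip
[2] flags=0011 LT?T → r1=0xb8
[3] flags=0011 → (cmp)
[4] flags=0011 LE?T → r0=0x6f
[5] flags=0011 NE?T → r1=0x0e
[6] flags=0011 EQ?F → skip
[7] flags=1010 → (cmp)
[8] flags=1010 VC?T → r2=0x62
[9] flags=1010 GT?F → skip

VAL = 0x0e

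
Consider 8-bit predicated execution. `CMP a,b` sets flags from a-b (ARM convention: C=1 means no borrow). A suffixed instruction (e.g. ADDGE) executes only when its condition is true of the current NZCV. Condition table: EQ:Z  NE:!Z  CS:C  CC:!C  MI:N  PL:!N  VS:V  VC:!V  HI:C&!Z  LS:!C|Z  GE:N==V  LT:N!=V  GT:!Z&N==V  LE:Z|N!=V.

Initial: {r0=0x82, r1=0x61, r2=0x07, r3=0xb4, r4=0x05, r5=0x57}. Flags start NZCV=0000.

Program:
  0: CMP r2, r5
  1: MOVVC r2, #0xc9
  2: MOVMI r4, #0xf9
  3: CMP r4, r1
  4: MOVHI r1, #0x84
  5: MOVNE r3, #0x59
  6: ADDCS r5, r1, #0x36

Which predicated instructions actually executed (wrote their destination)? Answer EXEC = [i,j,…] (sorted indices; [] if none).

[0] flags=1000 → (cmp)
[1] flags=1000 VC?T → r2=0xc9
[2] flags=1000 MI?T → r4=0xf9
[3] flags=1010 → (cmp)
[4] flags=1010 HI?T → r1=0x84
[5] flags=1010 NE?T → r3=0x59
[6] flags=1010 CS?T → r5=0xba

EXEC = [1,2,4,5,6]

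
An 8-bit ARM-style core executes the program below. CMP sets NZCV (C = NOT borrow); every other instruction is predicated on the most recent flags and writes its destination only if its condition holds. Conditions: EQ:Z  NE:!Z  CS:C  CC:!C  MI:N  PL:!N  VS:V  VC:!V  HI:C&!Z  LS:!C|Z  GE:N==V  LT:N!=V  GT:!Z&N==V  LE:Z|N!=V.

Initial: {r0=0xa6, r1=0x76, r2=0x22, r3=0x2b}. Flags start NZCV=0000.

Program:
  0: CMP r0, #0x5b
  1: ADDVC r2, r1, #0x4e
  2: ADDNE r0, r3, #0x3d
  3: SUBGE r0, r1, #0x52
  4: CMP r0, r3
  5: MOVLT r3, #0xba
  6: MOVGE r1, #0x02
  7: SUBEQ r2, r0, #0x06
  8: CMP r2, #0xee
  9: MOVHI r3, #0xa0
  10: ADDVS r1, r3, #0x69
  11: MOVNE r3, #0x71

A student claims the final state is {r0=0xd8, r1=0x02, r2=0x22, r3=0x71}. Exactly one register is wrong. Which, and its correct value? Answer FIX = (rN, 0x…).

FIX = (r0, 0x68)

[0] flags=0011 → (cmp)
[1] flags=0011 VC?F → skip
[2] flags=0011 NE?T → r0=0x68
[3] flags=0011 GE?F → skip
[4] flags=0010 → (cmp)
[5] flags=0010 LT?F → skip
[6] flags=0010 GE?T → r1=0x02
[7] flags=0010 EQ?F → skip
[8] flags=0000 → (cmp)
[9] flags=0000 HI?F → skip
[10] flags=0000 VS?F → skip
[11] flags=0000 NE?T → r3=0x71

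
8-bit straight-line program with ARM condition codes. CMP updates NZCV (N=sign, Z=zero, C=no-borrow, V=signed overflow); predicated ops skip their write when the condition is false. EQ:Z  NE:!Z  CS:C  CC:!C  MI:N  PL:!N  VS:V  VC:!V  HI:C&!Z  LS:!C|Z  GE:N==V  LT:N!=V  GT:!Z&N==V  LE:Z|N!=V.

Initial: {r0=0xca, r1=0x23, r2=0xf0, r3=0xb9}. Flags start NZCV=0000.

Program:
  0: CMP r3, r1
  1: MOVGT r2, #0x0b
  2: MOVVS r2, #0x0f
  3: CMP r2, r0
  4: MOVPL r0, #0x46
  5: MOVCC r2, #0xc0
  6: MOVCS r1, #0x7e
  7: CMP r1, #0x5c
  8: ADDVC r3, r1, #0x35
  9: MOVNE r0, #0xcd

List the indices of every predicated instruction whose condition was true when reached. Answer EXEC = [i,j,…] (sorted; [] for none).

EXEC = [4,6,8,9]

0: ✓ CMP  NZCV=1010
1: · MOVGT
2: · MOVVS
3: ✓ CMP  NZCV=0010
4: ✓ MOVPL  r0←0x46
5: · MOVCC
6: ✓ MOVCS  r1←0x7e
7: ✓ CMP  NZCV=0010
8: ✓ ADDVC  r3←0xb3
9: ✓ MOVNE  r0←0xcd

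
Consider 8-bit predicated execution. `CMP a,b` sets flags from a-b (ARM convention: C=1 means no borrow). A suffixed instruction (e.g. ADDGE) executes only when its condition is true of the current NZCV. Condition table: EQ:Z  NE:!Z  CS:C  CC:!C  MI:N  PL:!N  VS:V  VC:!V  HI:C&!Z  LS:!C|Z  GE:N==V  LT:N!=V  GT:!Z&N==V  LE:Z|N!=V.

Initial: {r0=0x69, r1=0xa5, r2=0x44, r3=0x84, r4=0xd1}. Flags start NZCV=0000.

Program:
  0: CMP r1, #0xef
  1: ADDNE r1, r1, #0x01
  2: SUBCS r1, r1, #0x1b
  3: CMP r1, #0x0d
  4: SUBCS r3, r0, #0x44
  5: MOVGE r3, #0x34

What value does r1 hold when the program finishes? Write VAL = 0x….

VAL = 0xa6

[0] flags=1000 → (cmp)
[1] flags=1000 NE?T → r1=0xa6
[2] flags=1000 CS?F → skip
[3] flags=1010 → (cmp)
[4] flags=1010 CS?T → r3=0x25
[5] flags=1010 GE?F → skip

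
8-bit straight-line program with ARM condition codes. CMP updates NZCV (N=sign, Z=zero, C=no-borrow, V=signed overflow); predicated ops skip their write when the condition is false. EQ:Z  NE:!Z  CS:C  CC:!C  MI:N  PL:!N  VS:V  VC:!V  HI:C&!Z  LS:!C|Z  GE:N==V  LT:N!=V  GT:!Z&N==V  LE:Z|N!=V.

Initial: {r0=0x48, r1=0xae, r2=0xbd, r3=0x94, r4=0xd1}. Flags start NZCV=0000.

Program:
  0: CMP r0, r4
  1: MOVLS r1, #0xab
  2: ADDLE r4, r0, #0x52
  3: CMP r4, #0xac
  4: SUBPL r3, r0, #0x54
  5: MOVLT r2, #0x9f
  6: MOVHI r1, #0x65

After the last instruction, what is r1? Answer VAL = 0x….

0: ✓ CMP  NZCV=0000
1: ✓ MOVLS  r1←0xab
2: · ADDLE
3: ✓ CMP  NZCV=0010
4: ✓ SUBPL  r3←0xf4
5: · MOVLT
6: ✓ MOVHI  r1←0x65

VAL = 0x65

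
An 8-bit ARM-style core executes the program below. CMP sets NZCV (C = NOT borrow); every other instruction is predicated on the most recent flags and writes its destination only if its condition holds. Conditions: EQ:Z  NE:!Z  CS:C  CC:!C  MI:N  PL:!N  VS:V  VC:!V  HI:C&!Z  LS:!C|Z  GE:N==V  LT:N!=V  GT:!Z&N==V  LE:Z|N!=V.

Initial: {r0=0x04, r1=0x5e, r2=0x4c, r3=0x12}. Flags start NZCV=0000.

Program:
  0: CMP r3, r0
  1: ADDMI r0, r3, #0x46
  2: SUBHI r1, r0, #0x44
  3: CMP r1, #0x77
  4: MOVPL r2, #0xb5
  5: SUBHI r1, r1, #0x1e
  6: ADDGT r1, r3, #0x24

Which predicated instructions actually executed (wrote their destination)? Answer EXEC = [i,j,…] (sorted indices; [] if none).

0: ✓ CMP  NZCV=0010
1: · ADDMI
2: ✓ SUBHI  r1←0xc0
3: ✓ CMP  NZCV=0011
4: ✓ MOVPL  r2←0xb5
5: ✓ SUBHI  r1←0xa2
6: · ADDGT

EXEC = [2,4,5]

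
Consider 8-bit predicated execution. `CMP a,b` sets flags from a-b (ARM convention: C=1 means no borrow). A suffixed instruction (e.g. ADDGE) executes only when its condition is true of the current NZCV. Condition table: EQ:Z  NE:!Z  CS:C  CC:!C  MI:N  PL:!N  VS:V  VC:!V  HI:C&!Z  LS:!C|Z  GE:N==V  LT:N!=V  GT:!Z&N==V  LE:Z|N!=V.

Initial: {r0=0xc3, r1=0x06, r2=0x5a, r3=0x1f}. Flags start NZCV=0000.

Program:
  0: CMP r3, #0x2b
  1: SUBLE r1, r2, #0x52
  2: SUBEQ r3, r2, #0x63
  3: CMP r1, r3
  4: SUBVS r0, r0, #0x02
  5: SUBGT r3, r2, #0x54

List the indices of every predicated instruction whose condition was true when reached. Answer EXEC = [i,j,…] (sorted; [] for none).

[0] flags=1000 → (cmp)
[1] flags=1000 LE?T → r1=0x08
[2] flags=1000 EQ?F → skip
[3] flags=1000 → (cmp)
[4] flags=1000 VS?F → skip
[5] flags=1000 GT?F → skip

EXEC = [1]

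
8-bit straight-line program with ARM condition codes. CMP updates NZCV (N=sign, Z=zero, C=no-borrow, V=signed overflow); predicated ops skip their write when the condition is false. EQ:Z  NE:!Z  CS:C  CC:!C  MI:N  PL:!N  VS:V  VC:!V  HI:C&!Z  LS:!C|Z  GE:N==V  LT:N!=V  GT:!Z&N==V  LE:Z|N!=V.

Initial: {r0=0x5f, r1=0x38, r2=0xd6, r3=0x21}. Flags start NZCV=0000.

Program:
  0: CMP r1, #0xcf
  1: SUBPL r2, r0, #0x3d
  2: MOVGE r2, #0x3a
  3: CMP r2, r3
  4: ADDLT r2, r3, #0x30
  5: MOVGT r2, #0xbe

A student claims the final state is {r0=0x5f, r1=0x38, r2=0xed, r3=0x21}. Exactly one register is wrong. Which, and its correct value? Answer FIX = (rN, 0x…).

[0] flags=0000 → (cmp)
[1] flags=0000 PL?T → r2=0x22
[2] flags=0000 GE?T → r2=0x3a
[3] flags=0010 → (cmp)
[4] flags=0010 LT?F → skip
[5] flags=0010 GT?T → r2=0xbe

FIX = (r2, 0xbe)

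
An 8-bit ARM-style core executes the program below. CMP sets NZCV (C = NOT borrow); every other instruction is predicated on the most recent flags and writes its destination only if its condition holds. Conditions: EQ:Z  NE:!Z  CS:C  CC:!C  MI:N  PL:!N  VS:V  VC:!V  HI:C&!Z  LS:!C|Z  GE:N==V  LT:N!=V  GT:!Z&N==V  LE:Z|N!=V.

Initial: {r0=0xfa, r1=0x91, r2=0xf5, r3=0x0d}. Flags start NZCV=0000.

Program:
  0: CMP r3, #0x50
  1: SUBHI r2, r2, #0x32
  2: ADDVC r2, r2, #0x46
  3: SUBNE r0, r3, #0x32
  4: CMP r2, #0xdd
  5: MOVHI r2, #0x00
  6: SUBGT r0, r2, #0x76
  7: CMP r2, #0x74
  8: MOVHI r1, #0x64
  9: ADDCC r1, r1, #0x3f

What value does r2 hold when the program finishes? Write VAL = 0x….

0: ✓ CMP  NZCV=1000
1: · SUBHI
2: ✓ ADDVC  r2←0x3b
3: ✓ SUBNE  r0←0xdb
4: ✓ CMP  NZCV=0000
5: · MOVHI
6: ✓ SUBGT  r0←0xc5
7: ✓ CMP  NZCV=1000
8: · MOVHI
9: ✓ ADDCC  r1←0xd0

VAL = 0x3b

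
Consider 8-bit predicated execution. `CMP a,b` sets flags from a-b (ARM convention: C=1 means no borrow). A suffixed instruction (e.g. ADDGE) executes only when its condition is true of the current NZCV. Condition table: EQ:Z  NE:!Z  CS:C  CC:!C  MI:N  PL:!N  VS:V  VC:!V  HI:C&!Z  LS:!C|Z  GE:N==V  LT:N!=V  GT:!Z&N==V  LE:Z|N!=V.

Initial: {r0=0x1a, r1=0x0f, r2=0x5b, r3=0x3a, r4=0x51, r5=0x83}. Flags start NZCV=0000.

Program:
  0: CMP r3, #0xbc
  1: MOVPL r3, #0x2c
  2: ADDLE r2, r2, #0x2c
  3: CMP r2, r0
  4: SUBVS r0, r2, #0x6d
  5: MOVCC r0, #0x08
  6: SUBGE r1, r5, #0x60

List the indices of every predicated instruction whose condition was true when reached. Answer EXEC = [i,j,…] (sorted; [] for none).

[0] flags=0000 → (cmp)
[1] flags=0000 PL?T → r3=0x2c
[2] flags=0000 LE?F → skip
[3] flags=0010 → (cmp)
[4] flags=0010 VS?F → skip
[5] flags=0010 CC?F → skip
[6] flags=0010 GE?T → r1=0x23

EXEC = [1,6]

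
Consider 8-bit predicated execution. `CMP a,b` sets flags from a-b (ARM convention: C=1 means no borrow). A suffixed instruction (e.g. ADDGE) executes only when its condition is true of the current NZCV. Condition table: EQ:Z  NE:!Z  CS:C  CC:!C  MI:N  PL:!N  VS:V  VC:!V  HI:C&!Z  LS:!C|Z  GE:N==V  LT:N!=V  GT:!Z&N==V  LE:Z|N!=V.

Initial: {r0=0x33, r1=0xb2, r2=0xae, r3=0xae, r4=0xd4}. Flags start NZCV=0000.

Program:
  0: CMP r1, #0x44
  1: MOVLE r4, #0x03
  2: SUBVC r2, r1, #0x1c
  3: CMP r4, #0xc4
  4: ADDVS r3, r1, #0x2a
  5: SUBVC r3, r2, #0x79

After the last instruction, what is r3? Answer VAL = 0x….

VAL = 0x35

0: ✓ CMP  NZCV=0011
1: ✓ MOVLE  r4←0x03
2: · SUBVC
3: ✓ CMP  NZCV=0000
4: · ADDVS
5: ✓ SUBVC  r3←0x35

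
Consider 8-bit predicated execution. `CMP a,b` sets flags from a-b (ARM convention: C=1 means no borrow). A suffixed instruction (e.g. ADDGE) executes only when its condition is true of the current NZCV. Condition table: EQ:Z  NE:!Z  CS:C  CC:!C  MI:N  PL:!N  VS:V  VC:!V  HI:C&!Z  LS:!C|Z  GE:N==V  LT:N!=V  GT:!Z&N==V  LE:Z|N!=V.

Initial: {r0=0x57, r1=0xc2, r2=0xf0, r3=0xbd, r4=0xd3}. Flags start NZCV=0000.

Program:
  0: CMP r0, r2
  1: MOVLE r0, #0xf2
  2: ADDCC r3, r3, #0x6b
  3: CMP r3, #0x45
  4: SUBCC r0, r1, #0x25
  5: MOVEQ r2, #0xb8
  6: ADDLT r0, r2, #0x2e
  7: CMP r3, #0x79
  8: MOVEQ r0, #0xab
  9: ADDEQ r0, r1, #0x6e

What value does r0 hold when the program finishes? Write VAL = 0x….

0: ✓ CMP  NZCV=0000
1: · MOVLE
2: ✓ ADDCC  r3←0x28
3: ✓ CMP  NZCV=1000
4: ✓ SUBCC  r0←0x9d
5: · MOVEQ
6: ✓ ADDLT  r0←0x1e
7: ✓ CMP  NZCV=1000
8: · MOVEQ
9: · ADDEQ

VAL = 0x1e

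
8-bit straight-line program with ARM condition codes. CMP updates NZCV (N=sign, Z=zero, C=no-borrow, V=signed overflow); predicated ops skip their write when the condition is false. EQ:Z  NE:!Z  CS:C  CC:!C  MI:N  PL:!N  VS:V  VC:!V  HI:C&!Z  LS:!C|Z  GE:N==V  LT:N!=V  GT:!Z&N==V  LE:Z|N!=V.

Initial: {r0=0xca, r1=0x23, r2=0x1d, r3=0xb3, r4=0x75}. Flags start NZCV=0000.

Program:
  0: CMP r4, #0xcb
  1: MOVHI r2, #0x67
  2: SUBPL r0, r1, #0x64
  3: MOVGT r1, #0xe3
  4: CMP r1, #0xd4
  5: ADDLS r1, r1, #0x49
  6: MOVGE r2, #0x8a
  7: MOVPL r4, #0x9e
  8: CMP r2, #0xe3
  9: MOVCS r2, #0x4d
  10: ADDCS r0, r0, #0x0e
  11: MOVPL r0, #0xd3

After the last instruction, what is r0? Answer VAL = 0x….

0: ✓ CMP  NZCV=1001
1: · MOVHI
2: · SUBPL
3: ✓ MOVGT  r1←0xe3
4: ✓ CMP  NZCV=0010
5: · ADDLS
6: ✓ MOVGE  r2←0x8a
7: ✓ MOVPL  r4←0x9e
8: ✓ CMP  NZCV=1000
9: · MOVCS
10: · ADDCS
11: · MOVPL

VAL = 0xca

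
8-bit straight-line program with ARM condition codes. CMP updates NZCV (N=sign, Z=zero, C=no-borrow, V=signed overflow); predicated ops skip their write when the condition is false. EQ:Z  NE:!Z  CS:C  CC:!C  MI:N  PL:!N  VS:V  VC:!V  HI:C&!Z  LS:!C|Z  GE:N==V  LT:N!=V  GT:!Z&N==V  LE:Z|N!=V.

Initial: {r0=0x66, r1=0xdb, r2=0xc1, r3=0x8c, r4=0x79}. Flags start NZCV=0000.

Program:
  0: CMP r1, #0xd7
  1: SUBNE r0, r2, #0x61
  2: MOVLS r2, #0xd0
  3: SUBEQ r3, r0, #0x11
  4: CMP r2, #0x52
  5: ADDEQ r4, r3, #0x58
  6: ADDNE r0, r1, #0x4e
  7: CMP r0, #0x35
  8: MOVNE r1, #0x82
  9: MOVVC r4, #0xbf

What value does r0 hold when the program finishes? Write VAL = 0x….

[0] flags=0010 → (cmp)
[1] flags=0010 NE?T → r0=0x60
[2] flags=0010 LS?F → skip
[3] flags=0010 EQ?F → skip
[4] flags=0011 → (cmp)
[5] flags=0011 EQ?F → skip
[6] flags=0011 NE?T → r0=0x29
[7] flags=1000 → (cmp)
[8] flags=1000 NE?T → r1=0x82
[9] flags=1000 VC?T → r4=0xbf

VAL = 0x29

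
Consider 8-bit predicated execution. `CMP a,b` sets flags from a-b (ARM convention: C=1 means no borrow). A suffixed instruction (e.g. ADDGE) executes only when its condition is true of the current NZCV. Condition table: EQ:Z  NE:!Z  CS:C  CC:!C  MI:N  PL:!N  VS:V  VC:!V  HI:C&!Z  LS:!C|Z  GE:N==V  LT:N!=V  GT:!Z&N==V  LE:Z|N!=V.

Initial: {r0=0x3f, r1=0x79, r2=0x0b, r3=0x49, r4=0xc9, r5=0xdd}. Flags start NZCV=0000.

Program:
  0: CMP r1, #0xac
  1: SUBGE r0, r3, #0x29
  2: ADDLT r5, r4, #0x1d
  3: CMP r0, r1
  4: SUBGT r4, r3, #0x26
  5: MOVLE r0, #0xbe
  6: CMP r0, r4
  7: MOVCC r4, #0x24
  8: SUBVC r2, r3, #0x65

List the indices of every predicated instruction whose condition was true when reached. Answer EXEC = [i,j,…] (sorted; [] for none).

EXEC = [1,5,7,8]

[0] flags=1001 → (cmp)
[1] flags=1001 GE?T → r0=0x20
[2] flags=1001 LT?F → skip
[3] flags=1000 → (cmp)
[4] flags=1000 GT?F → skip
[5] flags=1000 LE?T → r0=0xbe
[6] flags=1000 → (cmp)
[7] flags=1000 CC?T → r4=0x24
[8] flags=1000 VC?T → r2=0xe4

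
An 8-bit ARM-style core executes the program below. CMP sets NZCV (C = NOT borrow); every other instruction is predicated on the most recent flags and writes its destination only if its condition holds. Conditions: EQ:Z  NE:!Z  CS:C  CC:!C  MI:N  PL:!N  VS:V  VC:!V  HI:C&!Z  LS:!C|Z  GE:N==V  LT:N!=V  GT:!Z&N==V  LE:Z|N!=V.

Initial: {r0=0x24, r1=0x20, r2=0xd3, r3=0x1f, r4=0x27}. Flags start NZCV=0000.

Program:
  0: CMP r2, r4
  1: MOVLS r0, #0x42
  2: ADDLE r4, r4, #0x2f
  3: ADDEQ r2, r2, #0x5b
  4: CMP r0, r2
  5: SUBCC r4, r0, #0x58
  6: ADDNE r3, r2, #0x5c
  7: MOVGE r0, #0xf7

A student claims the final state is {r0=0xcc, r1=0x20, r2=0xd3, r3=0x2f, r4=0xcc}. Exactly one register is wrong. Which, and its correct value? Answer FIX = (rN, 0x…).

FIX = (r0, 0xf7)

0: ✓ CMP  NZCV=1010
1: · MOVLS
2: ✓ ADDLE  r4←0x56
3: · ADDEQ
4: ✓ CMP  NZCV=0000
5: ✓ SUBCC  r4←0xcc
6: ✓ ADDNE  r3←0x2f
7: ✓ MOVGE  r0←0xf7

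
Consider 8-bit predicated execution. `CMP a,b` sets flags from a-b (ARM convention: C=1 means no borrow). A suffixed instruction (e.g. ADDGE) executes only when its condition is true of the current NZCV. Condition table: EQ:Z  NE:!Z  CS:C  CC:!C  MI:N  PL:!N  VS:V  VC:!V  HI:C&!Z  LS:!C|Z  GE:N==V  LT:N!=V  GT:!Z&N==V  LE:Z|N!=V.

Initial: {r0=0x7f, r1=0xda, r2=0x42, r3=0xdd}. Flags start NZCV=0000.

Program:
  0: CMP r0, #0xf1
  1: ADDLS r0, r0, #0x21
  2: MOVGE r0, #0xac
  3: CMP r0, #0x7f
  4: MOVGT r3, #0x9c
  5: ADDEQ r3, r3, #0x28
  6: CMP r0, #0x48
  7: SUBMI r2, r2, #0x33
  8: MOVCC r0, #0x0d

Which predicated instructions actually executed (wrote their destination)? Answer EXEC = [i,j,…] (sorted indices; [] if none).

EXEC = [1,2]

[0] flags=1001 → (cmp)
[1] flags=1001 LS?T → r0=0xa0
[2] flags=1001 GE?T → r0=0xac
[3] flags=0011 → (cmp)
[4] flags=0011 GT?F → skip
[5] flags=0011 EQ?F → skip
[6] flags=0011 → (cmp)
[7] flags=0011 MI?F → skip
[8] flags=0011 CC?F → skip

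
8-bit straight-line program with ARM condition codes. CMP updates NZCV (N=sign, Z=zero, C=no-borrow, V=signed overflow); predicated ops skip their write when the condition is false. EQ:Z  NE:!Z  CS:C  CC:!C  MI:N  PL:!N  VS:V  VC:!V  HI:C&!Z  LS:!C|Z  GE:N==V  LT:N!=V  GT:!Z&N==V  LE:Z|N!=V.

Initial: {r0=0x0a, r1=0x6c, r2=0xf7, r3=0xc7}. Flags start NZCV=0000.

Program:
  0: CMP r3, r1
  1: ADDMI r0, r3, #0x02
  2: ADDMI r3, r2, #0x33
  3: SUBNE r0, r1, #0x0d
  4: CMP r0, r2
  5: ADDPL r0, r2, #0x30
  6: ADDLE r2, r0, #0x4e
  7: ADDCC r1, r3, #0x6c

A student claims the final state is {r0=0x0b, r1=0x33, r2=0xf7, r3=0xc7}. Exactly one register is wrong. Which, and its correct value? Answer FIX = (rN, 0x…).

FIX = (r0, 0x27)

[0] flags=0011 → (cmp)
[1] flags=0011 MI?F → skip
[2] flags=0011 MI?F → skip
[3] flags=0011 NE?T → r0=0x5f
[4] flags=0000 → (cmp)
[5] flags=0000 PL?T → r0=0x27
[6] flags=0000 LE?F → skip
[7] flags=0000 CC?T → r1=0x33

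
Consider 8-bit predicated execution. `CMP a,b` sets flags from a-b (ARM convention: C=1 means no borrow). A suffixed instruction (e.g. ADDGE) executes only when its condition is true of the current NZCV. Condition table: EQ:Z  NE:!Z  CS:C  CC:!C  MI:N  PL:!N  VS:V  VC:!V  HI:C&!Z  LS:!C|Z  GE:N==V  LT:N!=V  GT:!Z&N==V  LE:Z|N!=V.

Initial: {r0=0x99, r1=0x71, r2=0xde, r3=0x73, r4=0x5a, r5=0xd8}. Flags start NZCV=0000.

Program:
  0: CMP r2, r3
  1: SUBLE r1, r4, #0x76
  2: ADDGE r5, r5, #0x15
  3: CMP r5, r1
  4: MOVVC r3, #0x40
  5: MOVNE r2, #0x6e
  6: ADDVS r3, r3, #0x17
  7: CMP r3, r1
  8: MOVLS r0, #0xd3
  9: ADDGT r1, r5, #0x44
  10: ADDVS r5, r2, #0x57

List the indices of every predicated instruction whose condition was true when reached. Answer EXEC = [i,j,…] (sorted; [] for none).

0: ✓ CMP  NZCV=0011
1: ✓ SUBLE  r1←0xe4
2: · ADDGE
3: ✓ CMP  NZCV=1000
4: ✓ MOVVC  r3←0x40
5: ✓ MOVNE  r2←0x6e
6: · ADDVS
7: ✓ CMP  NZCV=0000
8: ✓ MOVLS  r0←0xd3
9: ✓ ADDGT  r1←0x1c
10: · ADDVS

EXEC = [1,4,5,8,9]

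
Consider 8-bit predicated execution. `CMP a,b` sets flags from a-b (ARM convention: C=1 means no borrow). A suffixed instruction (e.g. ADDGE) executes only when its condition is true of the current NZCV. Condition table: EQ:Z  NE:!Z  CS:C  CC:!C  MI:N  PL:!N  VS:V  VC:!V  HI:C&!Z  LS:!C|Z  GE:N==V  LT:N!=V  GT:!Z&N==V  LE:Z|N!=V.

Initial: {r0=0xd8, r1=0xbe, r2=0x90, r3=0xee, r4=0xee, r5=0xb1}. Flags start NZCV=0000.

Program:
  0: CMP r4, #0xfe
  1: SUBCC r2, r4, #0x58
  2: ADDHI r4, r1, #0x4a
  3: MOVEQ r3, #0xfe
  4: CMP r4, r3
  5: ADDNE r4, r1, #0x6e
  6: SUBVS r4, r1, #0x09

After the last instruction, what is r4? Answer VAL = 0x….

VAL = 0xee

0: ✓ CMP  NZCV=1000
1: ✓ SUBCC  r2←0x96
2: · ADDHI
3: · MOVEQ
4: ✓ CMP  NZCV=0110
5: · ADDNE
6: · SUBVS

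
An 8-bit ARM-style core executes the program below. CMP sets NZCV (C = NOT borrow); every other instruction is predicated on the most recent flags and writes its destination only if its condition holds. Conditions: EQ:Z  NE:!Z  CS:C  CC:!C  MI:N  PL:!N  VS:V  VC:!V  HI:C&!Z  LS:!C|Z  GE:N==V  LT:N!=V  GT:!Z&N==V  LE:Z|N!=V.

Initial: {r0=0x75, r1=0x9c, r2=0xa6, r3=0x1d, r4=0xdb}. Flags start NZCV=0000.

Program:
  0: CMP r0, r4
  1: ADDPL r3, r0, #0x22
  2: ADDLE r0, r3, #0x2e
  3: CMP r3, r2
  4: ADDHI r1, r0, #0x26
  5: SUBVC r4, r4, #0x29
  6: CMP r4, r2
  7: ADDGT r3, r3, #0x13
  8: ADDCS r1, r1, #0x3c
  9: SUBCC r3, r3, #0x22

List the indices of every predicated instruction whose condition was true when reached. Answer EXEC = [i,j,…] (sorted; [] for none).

EXEC = [5,7,8]

0: ✓ CMP  NZCV=1001
1: · ADDPL
2: · ADDLE
3: ✓ CMP  NZCV=0000
4: · ADDHI
5: ✓ SUBVC  r4←0xb2
6: ✓ CMP  NZCV=0010
7: ✓ ADDGT  r3←0x30
8: ✓ ADDCS  r1←0xd8
9: · SUBCC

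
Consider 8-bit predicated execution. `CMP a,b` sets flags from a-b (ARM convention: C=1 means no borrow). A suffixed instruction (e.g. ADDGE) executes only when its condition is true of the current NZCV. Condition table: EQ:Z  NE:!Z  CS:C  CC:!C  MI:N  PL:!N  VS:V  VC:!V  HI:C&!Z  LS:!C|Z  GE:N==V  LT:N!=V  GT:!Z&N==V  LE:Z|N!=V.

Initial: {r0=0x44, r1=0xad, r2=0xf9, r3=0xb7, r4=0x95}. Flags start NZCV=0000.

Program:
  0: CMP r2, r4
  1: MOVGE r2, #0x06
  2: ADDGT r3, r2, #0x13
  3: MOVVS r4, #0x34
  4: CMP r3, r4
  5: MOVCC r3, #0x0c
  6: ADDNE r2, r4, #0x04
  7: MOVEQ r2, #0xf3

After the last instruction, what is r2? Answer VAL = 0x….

VAL = 0x99

0: ✓ CMP  NZCV=0010
1: ✓ MOVGE  r2←0x06
2: ✓ ADDGT  r3←0x19
3: · MOVVS
4: ✓ CMP  NZCV=1001
5: ✓ MOVCC  r3←0x0c
6: ✓ ADDNE  r2←0x99
7: · MOVEQ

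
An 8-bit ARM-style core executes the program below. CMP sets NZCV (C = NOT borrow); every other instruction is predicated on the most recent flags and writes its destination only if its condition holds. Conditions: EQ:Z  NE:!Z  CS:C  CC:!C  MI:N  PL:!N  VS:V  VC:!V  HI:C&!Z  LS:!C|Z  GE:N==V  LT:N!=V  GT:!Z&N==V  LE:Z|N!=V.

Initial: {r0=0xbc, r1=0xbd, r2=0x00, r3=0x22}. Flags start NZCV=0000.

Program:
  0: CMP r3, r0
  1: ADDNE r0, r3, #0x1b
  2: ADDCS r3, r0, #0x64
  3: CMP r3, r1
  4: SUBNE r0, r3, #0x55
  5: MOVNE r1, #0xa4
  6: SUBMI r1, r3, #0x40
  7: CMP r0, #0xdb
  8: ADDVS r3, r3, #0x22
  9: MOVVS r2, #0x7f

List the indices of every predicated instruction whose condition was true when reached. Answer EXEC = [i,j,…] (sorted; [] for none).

[0] flags=0000 → (cmp)
[1] flags=0000 NE?T → r0=0x3d
[2] flags=0000 CS?F → skip
[3] flags=0000 → (cmp)
[4] flags=0000 NE?T → r0=0xcd
[5] flags=0000 NE?T → r1=0xa4
[6] flags=0000 MI?F → skip
[7] flags=1000 → (cmp)
[8] flags=1000 VS?F → skip
[9] flags=1000 VS?F → skip

EXEC = [1,4,5]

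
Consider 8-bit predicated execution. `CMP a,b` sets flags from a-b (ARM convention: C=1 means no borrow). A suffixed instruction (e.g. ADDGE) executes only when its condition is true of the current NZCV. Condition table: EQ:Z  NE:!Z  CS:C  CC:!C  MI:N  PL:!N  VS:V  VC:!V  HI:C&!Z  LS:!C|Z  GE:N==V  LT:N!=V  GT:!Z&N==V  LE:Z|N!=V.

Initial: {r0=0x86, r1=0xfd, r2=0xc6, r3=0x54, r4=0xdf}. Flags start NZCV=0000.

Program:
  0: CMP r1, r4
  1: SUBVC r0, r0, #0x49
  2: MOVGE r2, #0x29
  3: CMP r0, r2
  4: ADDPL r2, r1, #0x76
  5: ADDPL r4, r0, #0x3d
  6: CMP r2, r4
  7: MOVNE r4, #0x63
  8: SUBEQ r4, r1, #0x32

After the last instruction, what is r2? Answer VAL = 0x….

0: ✓ CMP  NZCV=0010
1: ✓ SUBVC  r0←0x3d
2: ✓ MOVGE  r2←0x29
3: ✓ CMP  NZCV=0010
4: ✓ ADDPL  r2←0x73
5: ✓ ADDPL  r4←0x7a
6: ✓ CMP  NZCV=1000
7: ✓ MOVNE  r4←0x63
8: · SUBEQ

VAL = 0x73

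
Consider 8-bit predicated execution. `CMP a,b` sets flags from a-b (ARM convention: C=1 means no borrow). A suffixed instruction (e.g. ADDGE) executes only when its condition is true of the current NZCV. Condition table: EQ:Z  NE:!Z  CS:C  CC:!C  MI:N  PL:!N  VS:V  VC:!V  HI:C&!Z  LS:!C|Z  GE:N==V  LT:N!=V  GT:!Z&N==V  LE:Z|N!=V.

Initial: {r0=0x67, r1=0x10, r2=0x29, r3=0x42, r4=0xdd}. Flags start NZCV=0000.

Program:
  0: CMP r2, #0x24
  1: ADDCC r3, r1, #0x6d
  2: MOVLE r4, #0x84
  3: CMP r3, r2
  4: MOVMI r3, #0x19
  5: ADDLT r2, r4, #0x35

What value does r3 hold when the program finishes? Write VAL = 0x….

[0] flags=0010 → (cmp)
[1] flags=0010 CC?F → skip
[2] flags=0010 LE?F → skip
[3] flags=0010 → (cmp)
[4] flags=0010 MI?F → skip
[5] flags=0010 LT?F → skip

VAL = 0x42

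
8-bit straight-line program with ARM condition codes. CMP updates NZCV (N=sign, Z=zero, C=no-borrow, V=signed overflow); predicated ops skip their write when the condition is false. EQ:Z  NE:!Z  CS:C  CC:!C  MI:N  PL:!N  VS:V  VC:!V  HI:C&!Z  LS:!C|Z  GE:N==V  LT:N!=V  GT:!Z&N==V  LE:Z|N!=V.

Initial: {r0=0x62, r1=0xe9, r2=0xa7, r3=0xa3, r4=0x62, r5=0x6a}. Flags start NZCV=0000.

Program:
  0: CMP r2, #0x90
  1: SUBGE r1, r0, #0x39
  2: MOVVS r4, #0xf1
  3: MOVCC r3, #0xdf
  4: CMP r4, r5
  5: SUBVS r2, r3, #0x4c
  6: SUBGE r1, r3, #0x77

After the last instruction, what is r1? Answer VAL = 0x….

VAL = 0x29

[0] flags=0010 → (cmp)
[1] flags=0010 GE?T → r1=0x29
[2] flags=0010 VS?F → skip
[3] flags=0010 CC?F → skip
[4] flags=1000 → (cmp)
[5] flags=1000 VS?F → skip
[6] flags=1000 GE?F → skip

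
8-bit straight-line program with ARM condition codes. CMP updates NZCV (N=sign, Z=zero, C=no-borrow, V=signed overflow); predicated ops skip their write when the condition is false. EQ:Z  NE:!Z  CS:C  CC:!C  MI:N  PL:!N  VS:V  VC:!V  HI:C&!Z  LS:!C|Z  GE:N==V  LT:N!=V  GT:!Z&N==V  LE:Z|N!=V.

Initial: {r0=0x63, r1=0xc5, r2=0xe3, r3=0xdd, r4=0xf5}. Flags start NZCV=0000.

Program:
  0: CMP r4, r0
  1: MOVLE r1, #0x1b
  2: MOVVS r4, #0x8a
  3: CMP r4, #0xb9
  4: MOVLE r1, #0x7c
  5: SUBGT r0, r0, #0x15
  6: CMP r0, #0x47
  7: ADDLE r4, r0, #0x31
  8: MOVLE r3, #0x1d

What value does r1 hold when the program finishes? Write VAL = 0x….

0: ✓ CMP  NZCV=1010
1: ✓ MOVLE  r1←0x1b
2: · MOVVS
3: ✓ CMP  NZCV=0010
4: · MOVLE
5: ✓ SUBGT  r0←0x4e
6: ✓ CMP  NZCV=0010
7: · ADDLE
8: · MOVLE

VAL = 0x1b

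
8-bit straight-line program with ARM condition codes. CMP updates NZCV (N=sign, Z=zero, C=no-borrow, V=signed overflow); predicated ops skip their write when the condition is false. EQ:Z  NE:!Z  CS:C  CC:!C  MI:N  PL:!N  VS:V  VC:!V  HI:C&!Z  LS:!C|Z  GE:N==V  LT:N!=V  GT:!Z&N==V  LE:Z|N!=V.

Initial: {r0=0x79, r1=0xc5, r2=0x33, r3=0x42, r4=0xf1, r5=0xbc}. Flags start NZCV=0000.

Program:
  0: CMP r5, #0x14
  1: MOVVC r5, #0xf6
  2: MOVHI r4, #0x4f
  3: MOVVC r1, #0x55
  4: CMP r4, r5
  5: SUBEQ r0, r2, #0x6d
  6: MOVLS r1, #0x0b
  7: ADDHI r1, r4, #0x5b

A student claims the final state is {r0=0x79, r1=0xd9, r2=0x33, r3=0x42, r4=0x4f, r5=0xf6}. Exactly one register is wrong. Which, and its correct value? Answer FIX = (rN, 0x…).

0: ✓ CMP  NZCV=1010
1: ✓ MOVVC  r5←0xf6
2: ✓ MOVHI  r4←0x4f
3: ✓ MOVVC  r1←0x55
4: ✓ CMP  NZCV=0000
5: · SUBEQ
6: ✓ MOVLS  r1←0x0b
7: · ADDHI

FIX = (r1, 0x0b)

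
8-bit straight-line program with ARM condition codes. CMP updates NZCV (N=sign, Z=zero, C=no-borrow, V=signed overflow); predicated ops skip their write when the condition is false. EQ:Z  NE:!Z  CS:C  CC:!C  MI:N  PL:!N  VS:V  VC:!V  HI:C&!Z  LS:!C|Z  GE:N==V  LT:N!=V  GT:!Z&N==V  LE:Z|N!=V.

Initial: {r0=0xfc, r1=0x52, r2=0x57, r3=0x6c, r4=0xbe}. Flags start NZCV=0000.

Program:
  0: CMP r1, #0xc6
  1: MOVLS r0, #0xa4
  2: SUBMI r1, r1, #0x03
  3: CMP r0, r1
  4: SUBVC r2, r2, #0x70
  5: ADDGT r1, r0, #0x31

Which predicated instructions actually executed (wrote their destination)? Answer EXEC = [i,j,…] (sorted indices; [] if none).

0: ✓ CMP  NZCV=1001
1: ✓ MOVLS  r0←0xa4
2: ✓ SUBMI  r1←0x4f
3: ✓ CMP  NZCV=0011
4: · SUBVC
5: · ADDGT

EXEC = [1,2]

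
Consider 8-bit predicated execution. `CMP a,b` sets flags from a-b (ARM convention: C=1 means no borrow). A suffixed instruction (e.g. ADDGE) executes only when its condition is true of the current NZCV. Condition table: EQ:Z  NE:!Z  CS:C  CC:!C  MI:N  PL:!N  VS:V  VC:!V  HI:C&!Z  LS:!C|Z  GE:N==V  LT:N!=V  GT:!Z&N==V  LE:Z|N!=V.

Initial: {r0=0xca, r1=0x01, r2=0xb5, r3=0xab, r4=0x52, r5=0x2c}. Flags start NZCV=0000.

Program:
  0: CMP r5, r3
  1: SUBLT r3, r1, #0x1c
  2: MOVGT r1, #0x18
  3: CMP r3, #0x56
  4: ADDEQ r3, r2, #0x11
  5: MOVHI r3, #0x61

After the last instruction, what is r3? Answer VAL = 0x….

VAL = 0x61

[0] flags=1001 → (cmp)
[1] flags=1001 LT?F → skip
[2] flags=1001 GT?T → r1=0x18
[3] flags=0011 → (cmp)
[4] flags=0011 EQ?F → skip
[5] flags=0011 HI?T → r3=0x61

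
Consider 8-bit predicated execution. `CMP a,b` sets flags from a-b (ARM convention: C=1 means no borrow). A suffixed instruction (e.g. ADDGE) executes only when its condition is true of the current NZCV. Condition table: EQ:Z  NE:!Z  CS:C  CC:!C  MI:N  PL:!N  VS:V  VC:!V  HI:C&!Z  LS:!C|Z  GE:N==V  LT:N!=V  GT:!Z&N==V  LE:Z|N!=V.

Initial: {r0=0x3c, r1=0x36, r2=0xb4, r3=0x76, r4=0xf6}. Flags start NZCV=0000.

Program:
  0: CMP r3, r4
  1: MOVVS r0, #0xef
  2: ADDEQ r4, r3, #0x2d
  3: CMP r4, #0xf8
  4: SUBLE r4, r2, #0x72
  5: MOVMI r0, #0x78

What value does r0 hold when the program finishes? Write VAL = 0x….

VAL = 0x78

[0] flags=1001 → (cmp)
[1] flags=1001 VS?T → r0=0xef
[2] flags=1001 EQ?F → skip
[3] flags=1000 → (cmp)
[4] flags=1000 LE?T → r4=0x42
[5] flags=1000 MI?T → r0=0x78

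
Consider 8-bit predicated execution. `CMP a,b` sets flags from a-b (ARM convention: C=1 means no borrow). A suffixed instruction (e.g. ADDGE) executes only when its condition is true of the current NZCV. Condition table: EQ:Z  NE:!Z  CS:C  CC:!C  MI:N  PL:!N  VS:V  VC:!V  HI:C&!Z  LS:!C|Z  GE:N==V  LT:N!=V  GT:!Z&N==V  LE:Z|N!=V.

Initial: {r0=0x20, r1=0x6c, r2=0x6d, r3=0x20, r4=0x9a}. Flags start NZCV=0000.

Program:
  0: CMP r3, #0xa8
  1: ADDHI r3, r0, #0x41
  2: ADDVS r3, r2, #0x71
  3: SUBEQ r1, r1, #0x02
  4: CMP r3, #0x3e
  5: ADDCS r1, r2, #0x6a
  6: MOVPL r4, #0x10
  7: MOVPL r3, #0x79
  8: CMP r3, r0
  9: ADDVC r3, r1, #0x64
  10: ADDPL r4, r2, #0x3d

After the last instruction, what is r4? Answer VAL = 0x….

VAL = 0xaa

[0] flags=0000 → (cmp)
[1] flags=0000 HI?F → skip
[2] flags=0000 VS?F → skip
[3] flags=0000 EQ?F → skip
[4] flags=1000 → (cmp)
[5] flags=1000 CS?F → skip
[6] flags=1000 PL?F → skip
[7] flags=1000 PL?F → skip
[8] flags=0110 → (cmp)
[9] flags=0110 VC?T → r3=0xd0
[10] flags=0110 PL?T → r4=0xaa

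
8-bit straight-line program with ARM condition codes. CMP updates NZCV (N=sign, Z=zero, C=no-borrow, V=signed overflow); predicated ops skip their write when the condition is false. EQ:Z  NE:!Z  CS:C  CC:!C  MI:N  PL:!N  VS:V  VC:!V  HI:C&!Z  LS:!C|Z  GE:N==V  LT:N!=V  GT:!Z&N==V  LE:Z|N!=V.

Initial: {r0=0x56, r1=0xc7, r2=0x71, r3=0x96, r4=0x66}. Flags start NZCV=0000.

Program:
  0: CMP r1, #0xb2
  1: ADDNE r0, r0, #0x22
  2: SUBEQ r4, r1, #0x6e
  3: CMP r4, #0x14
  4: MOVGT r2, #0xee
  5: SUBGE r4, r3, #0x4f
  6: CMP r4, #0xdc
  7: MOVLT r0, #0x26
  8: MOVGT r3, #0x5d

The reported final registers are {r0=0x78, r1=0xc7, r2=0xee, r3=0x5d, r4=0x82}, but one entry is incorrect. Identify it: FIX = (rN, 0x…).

0: ✓ CMP  NZCV=0010
1: ✓ ADDNE  r0←0x78
2: · SUBEQ
3: ✓ CMP  NZCV=0010
4: ✓ MOVGT  r2←0xee
5: ✓ SUBGE  r4←0x47
6: ✓ CMP  NZCV=0000
7: · MOVLT
8: ✓ MOVGT  r3←0x5d

FIX = (r4, 0x47)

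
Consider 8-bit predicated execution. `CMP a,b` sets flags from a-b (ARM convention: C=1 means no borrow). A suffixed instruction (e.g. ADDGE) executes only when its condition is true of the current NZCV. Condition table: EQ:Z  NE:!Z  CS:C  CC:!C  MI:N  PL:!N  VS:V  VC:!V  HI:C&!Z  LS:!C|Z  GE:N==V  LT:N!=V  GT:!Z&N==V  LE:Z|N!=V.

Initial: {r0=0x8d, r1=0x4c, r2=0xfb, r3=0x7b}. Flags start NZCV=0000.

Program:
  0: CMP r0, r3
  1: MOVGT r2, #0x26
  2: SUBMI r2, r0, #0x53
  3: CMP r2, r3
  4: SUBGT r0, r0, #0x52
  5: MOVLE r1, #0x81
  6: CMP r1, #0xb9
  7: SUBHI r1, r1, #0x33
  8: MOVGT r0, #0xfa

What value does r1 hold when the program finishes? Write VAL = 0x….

VAL = 0x81

[0] flags=0011 → (cmp)
[1] flags=0011 GT?F → skip
[2] flags=0011 MI?F → skip
[3] flags=1010 → (cmp)
[4] flags=1010 GT?F → skip
[5] flags=1010 LE?T → r1=0x81
[6] flags=1000 → (cmp)
[7] flags=1000 HI?F → skip
[8] flags=1000 GT?F → skip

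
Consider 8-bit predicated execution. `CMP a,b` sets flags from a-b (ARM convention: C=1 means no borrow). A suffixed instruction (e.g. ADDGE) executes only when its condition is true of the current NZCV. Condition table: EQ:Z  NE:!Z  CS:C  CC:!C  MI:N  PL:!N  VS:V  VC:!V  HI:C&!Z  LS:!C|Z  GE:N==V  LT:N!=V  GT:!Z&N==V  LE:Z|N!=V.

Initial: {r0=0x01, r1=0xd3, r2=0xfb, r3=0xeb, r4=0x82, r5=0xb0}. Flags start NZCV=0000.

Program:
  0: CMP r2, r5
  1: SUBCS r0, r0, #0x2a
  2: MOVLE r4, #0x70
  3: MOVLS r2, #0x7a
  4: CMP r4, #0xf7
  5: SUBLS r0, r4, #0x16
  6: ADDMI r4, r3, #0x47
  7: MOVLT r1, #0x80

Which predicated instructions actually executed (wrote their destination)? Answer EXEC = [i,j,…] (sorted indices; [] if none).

[0] flags=0010 → (cmp)
[1] flags=0010 CS?T → r0=0xd7
[2] flags=0010 LE?F → skip
[3] flags=0010 LS?F → skip
[4] flags=1000 → (cmp)
[5] flags=1000 LS?T → r0=0x6c
[6] flags=1000 MI?T → r4=0x32
[7] flags=1000 LT?T → r1=0x80

EXEC = [1,5,6,7]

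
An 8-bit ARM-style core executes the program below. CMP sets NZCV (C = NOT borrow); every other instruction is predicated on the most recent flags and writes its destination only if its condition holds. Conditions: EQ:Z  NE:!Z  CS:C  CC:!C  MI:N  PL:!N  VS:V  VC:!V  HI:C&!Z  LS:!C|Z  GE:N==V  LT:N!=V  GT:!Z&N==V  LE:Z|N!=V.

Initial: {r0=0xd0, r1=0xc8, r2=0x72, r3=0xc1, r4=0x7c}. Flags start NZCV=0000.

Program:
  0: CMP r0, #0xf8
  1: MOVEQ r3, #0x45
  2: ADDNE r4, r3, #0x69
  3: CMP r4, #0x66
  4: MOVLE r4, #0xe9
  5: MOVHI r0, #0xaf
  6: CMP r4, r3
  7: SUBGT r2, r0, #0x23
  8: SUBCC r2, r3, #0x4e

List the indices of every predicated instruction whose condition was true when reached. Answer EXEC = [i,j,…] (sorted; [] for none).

EXEC = [2,4,7]

0: ✓ CMP  NZCV=1000
1: · MOVEQ
2: ✓ ADDNE  r4←0x2a
3: ✓ CMP  NZCV=1000
4: ✓ MOVLE  r4←0xe9
5: · MOVHI
6: ✓ CMP  NZCV=0010
7: ✓ SUBGT  r2←0xad
8: · SUBCC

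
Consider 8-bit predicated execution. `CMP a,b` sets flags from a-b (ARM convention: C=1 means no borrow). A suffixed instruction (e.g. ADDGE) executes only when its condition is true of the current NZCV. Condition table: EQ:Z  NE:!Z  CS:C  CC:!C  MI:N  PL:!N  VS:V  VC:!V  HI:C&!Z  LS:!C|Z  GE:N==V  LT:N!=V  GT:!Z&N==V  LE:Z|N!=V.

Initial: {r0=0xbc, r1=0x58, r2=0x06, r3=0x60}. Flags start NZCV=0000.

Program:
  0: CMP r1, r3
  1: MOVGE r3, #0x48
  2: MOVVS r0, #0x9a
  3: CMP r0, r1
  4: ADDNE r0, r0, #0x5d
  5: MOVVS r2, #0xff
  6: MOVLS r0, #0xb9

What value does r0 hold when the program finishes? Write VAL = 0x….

0: ✓ CMP  NZCV=1000
1: · MOVGE
2: · MOVVS
3: ✓ CMP  NZCV=0011
4: ✓ ADDNE  r0←0x19
5: ✓ MOVVS  r2←0xff
6: · MOVLS

VAL = 0x19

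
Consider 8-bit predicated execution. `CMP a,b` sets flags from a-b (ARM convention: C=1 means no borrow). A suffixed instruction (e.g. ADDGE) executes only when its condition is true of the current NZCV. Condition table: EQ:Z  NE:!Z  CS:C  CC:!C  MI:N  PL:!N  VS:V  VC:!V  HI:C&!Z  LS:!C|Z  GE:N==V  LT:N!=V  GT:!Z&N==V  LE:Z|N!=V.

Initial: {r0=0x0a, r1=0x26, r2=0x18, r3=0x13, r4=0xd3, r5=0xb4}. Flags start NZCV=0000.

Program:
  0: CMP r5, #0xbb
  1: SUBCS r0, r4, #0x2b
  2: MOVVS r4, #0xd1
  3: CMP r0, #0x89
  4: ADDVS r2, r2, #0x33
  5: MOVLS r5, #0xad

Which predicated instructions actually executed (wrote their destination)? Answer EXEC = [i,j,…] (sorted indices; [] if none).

EXEC = [4,5]

[0] flags=1000 → (cmp)
[1] flags=1000 CS?F → skip
[2] flags=1000 VS?F → skip
[3] flags=1001 → (cmp)
[4] flags=1001 VS?T → r2=0x4b
[5] flags=1001 LS?T → r5=0xad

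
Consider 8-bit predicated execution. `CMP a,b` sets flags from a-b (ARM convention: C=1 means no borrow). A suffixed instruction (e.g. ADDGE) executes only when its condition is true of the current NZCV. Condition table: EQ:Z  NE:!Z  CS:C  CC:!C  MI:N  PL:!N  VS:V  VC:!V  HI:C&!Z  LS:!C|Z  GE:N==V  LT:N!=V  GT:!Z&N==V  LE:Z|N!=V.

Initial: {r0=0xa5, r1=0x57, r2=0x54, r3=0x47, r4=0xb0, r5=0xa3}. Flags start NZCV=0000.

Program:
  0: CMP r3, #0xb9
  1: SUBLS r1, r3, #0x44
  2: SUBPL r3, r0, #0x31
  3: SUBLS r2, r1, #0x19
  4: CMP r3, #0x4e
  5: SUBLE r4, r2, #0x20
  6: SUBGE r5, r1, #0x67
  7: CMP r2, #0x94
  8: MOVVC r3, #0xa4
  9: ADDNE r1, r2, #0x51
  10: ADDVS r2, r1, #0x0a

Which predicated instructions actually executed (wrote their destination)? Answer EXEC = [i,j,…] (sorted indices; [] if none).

EXEC = [1,3,5,8,9]

[0] flags=1001 → (cmp)
[1] flags=1001 LS?T → r1=0x03
[2] flags=1001 PL?F → skip
[3] flags=1001 LS?T → r2=0xea
[4] flags=1000 → (cmp)
[5] flags=1000 LE?T → r4=0xca
[6] flags=1000 GE?F → skip
[7] flags=0010 → (cmp)
[8] flags=0010 VC?T → r3=0xa4
[9] flags=0010 NE?T → r1=0x3b
[10] flags=0010 VS?F → skip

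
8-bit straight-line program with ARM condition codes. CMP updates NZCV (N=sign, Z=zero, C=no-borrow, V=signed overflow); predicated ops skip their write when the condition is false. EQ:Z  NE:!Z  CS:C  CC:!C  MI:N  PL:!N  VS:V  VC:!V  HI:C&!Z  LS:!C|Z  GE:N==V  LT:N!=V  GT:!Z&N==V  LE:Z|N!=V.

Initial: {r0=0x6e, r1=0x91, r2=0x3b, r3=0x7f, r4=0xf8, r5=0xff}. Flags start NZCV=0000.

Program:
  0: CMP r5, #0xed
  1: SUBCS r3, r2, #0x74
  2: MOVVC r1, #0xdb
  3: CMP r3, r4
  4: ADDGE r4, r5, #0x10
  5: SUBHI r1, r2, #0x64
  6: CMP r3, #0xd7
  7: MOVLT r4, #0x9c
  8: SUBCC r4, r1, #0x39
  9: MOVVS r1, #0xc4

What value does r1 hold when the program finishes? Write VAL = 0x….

VAL = 0xdb

0: ✓ CMP  NZCV=0010
1: ✓ SUBCS  r3←0xc7
2: ✓ MOVVC  r1←0xdb
3: ✓ CMP  NZCV=1000
4: · ADDGE
5: · SUBHI
6: ✓ CMP  NZCV=1000
7: ✓ MOVLT  r4←0x9c
8: ✓ SUBCC  r4←0xa2
9: · MOVVS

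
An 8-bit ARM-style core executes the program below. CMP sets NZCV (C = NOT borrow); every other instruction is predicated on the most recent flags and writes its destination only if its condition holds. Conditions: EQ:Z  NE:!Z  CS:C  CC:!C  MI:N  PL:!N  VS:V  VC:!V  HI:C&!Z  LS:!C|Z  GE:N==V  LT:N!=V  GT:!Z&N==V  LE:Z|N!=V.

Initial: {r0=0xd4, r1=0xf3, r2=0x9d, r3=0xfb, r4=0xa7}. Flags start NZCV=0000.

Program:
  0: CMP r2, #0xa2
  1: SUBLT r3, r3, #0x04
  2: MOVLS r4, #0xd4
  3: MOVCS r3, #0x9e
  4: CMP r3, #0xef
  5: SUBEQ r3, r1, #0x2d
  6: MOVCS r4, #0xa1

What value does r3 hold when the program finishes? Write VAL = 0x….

VAL = 0xf7

[0] flags=1000 → (cmp)
[1] flags=1000 LT?T → r3=0xf7
[2] flags=1000 LS?T → r4=0xd4
[3] flags=1000 CS?F → skip
[4] flags=0010 → (cmp)
[5] flags=0010 EQ?F → skip
[6] flags=0010 CS?T → r4=0xa1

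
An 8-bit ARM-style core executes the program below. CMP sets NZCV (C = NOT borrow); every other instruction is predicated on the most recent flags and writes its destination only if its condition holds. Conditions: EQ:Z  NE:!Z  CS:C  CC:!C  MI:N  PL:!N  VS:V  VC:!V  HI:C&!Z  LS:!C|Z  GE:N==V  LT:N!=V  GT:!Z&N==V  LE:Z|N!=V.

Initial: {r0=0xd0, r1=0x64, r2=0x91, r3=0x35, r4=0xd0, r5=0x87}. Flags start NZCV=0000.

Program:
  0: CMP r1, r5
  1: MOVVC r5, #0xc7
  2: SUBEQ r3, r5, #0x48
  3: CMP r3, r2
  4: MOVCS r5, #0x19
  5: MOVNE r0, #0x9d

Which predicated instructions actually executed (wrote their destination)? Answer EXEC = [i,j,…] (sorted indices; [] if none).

[0] flags=1001 → (cmp)
[1] flags=1001 VC?F → skip
[2] flags=1001 EQ?F → skip
[3] flags=1001 → (cmp)
[4] flags=1001 CS?F → skip
[5] flags=1001 NE?T → r0=0x9d

EXEC = [5]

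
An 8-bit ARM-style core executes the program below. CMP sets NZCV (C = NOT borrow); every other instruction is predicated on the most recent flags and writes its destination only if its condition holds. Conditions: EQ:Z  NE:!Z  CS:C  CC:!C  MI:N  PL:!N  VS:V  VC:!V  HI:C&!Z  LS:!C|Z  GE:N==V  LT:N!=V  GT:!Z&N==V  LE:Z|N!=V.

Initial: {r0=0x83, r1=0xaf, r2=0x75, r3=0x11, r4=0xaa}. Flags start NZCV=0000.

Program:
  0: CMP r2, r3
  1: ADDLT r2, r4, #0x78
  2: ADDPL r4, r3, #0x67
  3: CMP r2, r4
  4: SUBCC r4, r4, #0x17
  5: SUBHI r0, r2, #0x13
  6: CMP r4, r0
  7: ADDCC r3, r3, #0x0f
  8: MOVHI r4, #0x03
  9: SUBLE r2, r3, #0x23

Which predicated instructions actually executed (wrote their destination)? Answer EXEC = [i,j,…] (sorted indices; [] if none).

EXEC = [2,4,7]

[0] flags=0010 → (cmp)
[1] flags=0010 LT?F → skip
[2] flags=0010 PL?T → r4=0x78
[3] flags=1000 → (cmp)
[4] flags=1000 CC?T → r4=0x61
[5] flags=1000 HI?F → skip
[6] flags=1001 → (cmp)
[7] flags=1001 CC?T → r3=0x20
[8] flags=1001 HI?F → skip
[9] flags=1001 LE?F → skip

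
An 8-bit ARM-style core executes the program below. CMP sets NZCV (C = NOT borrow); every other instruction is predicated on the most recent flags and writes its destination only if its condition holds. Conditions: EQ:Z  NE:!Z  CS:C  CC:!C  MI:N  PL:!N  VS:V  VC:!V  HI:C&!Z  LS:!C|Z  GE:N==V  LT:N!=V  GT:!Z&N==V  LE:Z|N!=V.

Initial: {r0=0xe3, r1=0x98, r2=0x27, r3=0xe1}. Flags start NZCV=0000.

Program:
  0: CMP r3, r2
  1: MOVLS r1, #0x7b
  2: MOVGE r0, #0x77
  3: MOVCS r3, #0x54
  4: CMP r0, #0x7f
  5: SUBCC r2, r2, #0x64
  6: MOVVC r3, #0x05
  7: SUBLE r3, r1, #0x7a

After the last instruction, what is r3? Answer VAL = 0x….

0: ✓ CMP  NZCV=1010
1: · MOVLS
2: · MOVGE
3: ✓ MOVCS  r3←0x54
4: ✓ CMP  NZCV=0011
5: · SUBCC
6: · MOVVC
7: ✓ SUBLE  r3←0x1e

VAL = 0x1e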